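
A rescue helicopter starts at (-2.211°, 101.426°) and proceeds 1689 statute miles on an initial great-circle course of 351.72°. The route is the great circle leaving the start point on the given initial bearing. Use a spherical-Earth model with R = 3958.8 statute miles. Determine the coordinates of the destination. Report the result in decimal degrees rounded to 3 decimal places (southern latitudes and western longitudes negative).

latitude 21.967°, longitude 97.742°

δ = 1689/3958.8 = 0.426644 rad (24.4449°).
Converting: φ₁ = -0.038589 rad, θ = 6.138672 rad.
sin φ₂ = sin φ₁ cos δ + cos φ₁ sin δ cos θ = (-0.038580)(0.910359) + (0.999256)(0.413818)(0.989576) = 0.374079
φ₂ = asin(0.374079) = 0.383403 rad = 21.967°.
For the longitude increment, Δλ = atan2( sin θ sin δ cos φ₁, cos δ − sin φ₁ sin φ₂ ) = atan2(-0.059550, 0.924791) = -3.684°.
λ₂ = 101.426° + -3.684° = 97.742°.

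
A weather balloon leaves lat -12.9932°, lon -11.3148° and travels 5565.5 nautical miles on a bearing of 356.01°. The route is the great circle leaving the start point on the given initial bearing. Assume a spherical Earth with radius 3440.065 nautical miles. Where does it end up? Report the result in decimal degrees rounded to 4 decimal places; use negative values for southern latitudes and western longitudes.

Central angle δ = d/R = 1.617847 rad.
Converting: φ₁ = -0.226774 rad, θ = 6.213547 rad.
sin φ₂ = sin φ₁ cos δ + cos φ₁ sin δ cos θ = (-0.224835)(-0.047034) + (0.974397)(0.998893)(0.997576) = 0.981534
φ₂ = asin(0.981534) = 1.378323 rad = 78.9721°.
Then Δλ = atan2(-0.067726, 0.173650) = -0.371868 rad, from sin θ sin δ cos φ₁ over cos δ − sin φ₁ sin φ₂.
λ₂ = -11.3148° + -21.3064° = -32.6212°.

latitude 78.9721°, longitude -32.6212°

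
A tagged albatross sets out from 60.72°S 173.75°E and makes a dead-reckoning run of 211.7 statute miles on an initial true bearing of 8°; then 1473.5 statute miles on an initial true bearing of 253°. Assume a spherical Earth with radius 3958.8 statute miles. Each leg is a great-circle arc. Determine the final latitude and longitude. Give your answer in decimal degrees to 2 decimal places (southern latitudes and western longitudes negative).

Apply the spherical direct solution leg by leg, carrying full precision between legs.
Leg 1: from (-60.72°, 173.75°), δ = 211.7/3958.8 = 0.053476 rad, θ = 8° → φ = -57.68°, λ = 174.55°.
Leg 2: from (-57.68°, 174.55°), δ = 1473.5/3958.8 = 0.372209 rad, θ = 253° → φ = -57.57°, λ = 134.11°.

latitude -57.57°, longitude 134.11°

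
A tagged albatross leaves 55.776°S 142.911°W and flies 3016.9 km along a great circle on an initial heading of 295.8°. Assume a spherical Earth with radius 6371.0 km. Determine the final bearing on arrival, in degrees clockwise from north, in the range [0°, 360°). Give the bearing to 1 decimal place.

Angular distance δ = d/R = 3016.9 / 6371 = 0.473536 rad.
With φ₁ = -55.776° = -0.973475 rad and θ = 295.8° = 5.162684 rad:
Destination latitude: φ₂ = arcsin( sin φ₁ cos δ + cos φ₁ sin δ cos θ ) = arcsin(-0.624228) = -38.626°.
Then Δλ = atan2(-0.230921, 0.373821) = -0.553356 rad, from sin θ sin δ cos φ₁ over cos δ − sin φ₁ sin φ₂.
λ₂ = λ₁ + Δλ = -174.616°.
The forward bearing on arrival equals the back-azimuth from the destination plus 180°.
Back-azimuth from P₂ (-38.6°, -174.6°) to P₁ (-55.8°, -142.9°), with Δλ' = λ₁ − λ₂ = 31.7°: atan2( sin Δλ' cos φ₁ , cos φ₂ sin φ₁ − sin φ₂ cos φ₁ cos Δλ' ) = 139.6°.
Final bearing = (139.6° + 180°) mod 360° = 319.6°.

final bearing 319.6°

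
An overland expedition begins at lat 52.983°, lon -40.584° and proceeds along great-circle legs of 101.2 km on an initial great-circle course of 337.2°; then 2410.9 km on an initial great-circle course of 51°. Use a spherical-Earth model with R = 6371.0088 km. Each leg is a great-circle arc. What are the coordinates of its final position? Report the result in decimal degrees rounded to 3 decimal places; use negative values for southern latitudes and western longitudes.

latitude 62.538°, longitude -2.676°

Apply the spherical direct solution leg by leg, carrying full precision between legs.
Leg 1: from (52.983°, -40.584°), δ = 101.2/6371.0088 = 0.015884 rad, θ = 337.2° → φ = 53.821°, λ = -41.181°.
Leg 2: from (53.821°, -41.181°), δ = 2410.9/6371.0088 = 0.378417 rad, θ = 51° → φ = 62.538°, λ = -2.676°.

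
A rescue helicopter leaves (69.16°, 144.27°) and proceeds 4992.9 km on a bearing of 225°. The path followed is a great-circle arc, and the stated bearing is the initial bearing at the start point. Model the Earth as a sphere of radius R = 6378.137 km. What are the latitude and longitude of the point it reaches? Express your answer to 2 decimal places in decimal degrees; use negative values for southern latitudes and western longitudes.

latitude 29.02°, longitude 109.50°

δ = 4992.9/6378.137 = 0.782815 rad (44.8520°).
Start latitude φ₁ = 1.207070 rad; initial bearing θ = 3.926991 rad.
Destination latitude: φ₂ = arcsin( sin φ₁ cos δ + cos φ₁ sin δ cos θ ) = arcsin(0.485131) = 29.02°.
For the longitude increment, Δλ = atan2( sin θ sin δ cos φ₁, cos δ − sin φ₁ sin φ₂ ) = atan2(-0.177420, 0.255538) = -34.77°.
λ₂ = λ₁ + Δλ = 109.50°.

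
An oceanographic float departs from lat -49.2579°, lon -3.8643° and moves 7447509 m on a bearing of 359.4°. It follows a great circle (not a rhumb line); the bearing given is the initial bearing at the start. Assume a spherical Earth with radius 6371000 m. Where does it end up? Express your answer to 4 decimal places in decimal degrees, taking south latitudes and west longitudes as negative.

latitude 17.7172°, longitude -4.4440°

δ = 7447509/6371000 = 1.168970 rad (66.9771°).
With φ₁ = -49.2579° = -0.859713 rad and θ = 359.4° = 6.272713 rad:
Destination latitude: φ₂ = arcsin( sin φ₁ cos δ + cos φ₁ sin δ cos θ ) = arcsin(0.304319) = 17.7172°.
For the longitude increment, Δλ = atan2( sin θ sin δ cos φ₁, cos δ − sin φ₁ sin φ₂ ) = atan2(-0.006290, 0.621668) = -0.5797°.
λ₂ = -3.8643° + -0.5797° = -4.4440°.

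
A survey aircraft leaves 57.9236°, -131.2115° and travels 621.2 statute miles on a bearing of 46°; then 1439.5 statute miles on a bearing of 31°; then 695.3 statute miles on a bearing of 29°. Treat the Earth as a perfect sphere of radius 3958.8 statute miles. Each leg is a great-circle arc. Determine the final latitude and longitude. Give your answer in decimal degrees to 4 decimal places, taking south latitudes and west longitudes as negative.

latitude 83.2527°, longitude -18.8632°

Apply the spherical direct solution leg by leg, carrying full precision between legs.
Leg 1: from (57.9236°, -131.2115°), δ = 621.2/3958.8 = 0.156916 rad, θ = 46° → φ = 63.4544°, λ = -116.6431°.
Leg 2: from (63.4544°, -116.6431°), δ = 1439.5/3958.8 = 0.363620 rad, θ = 31° → φ = 76.4908°, λ = -65.0012°.
Leg 3: from (76.4908°, -65.0012°), δ = 695.3/3958.8 = 0.175634 rad, θ = 29° → φ = 83.2527°, λ = -18.8632°.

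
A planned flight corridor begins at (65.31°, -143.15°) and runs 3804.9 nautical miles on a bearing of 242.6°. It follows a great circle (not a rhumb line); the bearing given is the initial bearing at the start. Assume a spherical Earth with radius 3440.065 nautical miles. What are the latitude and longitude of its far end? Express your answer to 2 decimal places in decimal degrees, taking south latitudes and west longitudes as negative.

latitude 13.61°, longitude 162.10°

The arc subtends δ = 3804.9/3440.065 = 1.106055 rad at the centre.
Start latitude φ₁ = 1.139875 rad; initial bearing θ = 4.234169 rad.
Applying the spherical law of cosines for sides, sin φ₂ = sin φ₁ cos δ + cos φ₁ sin δ cos θ = 0.235378, so φ₂ = 13.61°.
Then Δλ = atan2(-0.331515, 0.234332) = -0.955486 rad, from sin θ sin δ cos φ₁ over cos δ − sin φ₁ sin φ₂.
λ₂ = -143.15° + -54.75° = -197.90°, normalized to (−180°, 180°] → 162.10°.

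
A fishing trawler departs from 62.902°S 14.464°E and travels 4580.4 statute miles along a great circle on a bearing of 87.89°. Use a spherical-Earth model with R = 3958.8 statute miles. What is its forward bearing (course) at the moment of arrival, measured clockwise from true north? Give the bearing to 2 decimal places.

final bearing 28.98°

Angular distance δ = d/R = 4580.4 / 3958.8 = 1.157017 rad.
Converting: φ₁ = -1.097847 rad, θ = 1.533970 rad.
sin φ₂ = sin φ₁ cos δ + cos φ₁ sin δ cos θ = (-0.890229)(0.402072) + (0.455514)(0.915608)(0.036818) = -0.342581
φ₂ = asin(-0.342581) = -0.349662 rad = -20.034°.
Δλ = atan2( sin θ sin δ cos φ₁ , cos δ − sin φ₁ sin φ₂ ) = atan2(0.416789, 0.097097) = 1.341914 rad = 76.886°.
λ₂ = 14.464° + 76.886° = 91.350°.
The forward bearing on arrival equals the back-azimuth from the destination plus 180°.
Back-azimuth from P₂ (-20.03°, 91.35°) to P₁ (-62.90°, 14.46°), with Δλ' = λ₁ − λ₂ = -76.89°: atan2( sin Δλ' cos φ₁ , cos φ₂ sin φ₁ − sin φ₂ cos φ₁ cos Δλ' ) = 208.98°.
Final bearing = (208.98° + 180°) mod 360° = 28.98°.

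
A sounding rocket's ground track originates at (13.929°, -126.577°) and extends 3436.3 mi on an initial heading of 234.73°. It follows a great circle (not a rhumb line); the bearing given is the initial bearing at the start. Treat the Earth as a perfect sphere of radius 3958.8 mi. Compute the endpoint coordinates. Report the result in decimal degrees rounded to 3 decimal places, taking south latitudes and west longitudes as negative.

latitude -15.787°, longitude -166.923°

The arc subtends δ = 3436.3/3958.8 = 0.868016 rad at the centre.
Start latitude φ₁ = 0.243107 rad; initial bearing θ = 4.096811 rad.
Destination latitude: φ₂ = arcsin( sin φ₁ cos δ + cos φ₁ sin δ cos θ ) = arcsin(-0.272064) = -15.787°.
For the longitude increment, Δλ = atan2( sin θ sin δ cos φ₁, cos δ − sin φ₁ sin φ₂ ) = atan2(-0.604664, 0.711833) = -40.346°.
Hence λ₂ = -126.577° + -40.346° = -166.923°.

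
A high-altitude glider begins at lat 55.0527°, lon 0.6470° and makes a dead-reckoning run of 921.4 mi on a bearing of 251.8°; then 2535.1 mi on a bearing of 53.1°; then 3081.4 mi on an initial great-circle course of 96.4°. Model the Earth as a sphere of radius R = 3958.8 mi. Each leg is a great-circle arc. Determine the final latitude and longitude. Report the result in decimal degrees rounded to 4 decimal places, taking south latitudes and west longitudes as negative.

Apply the spherical direct solution leg by leg, carrying full precision between legs.
Leg 1: from (55.0527°, 0.6470°), δ = 921.4/3958.8 = 0.232747 rad, θ = 251.8° → φ = 49.1401°, λ = -18.9210°.
Leg 2: from (49.1401°, -18.9210°), δ = 2535.1/3958.8 = 0.640371 rad, θ = 53.1° → φ = 57.2631°, λ = 43.1522°.
Leg 3: from (57.2631°, 43.1522°), δ = 3081.4/3958.8 = 0.778367 rad, θ = 96.4° → φ = 33.8234°, λ = 100.2804°.

latitude 33.8234°, longitude 100.2804°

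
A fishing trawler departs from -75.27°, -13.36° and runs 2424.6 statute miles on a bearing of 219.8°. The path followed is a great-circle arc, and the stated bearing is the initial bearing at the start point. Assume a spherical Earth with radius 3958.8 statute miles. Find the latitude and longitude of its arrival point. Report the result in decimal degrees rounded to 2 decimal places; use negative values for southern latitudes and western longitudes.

latitude -64.64°, longitude -134.13°

Central angle δ = d/R = 0.612458 rad.
Converting: φ₁ = -1.313709 rad, θ = 3.836234 rad.
Destination latitude: φ₂ = arcsin( sin φ₁ cos δ + cos φ₁ sin δ cos θ ) = arcsin(-0.903647) = -64.64°.
For the longitude increment, Δλ = atan2( sin θ sin δ cos φ₁, cos δ − sin φ₁ sin φ₂ ) = atan2(-0.093566, -0.055711) = -120.77°.
Hence λ₂ = -13.36° + -120.77° = -134.13°.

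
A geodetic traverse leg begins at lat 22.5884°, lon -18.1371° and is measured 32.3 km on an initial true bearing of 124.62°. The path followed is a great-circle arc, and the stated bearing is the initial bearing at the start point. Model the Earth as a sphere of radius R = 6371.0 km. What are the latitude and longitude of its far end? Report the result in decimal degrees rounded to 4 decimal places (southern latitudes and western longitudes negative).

The arc subtends δ = 32.3/6371 = 0.005070 rad at the centre.
With φ₁ = 22.5884° = 0.394242 rad and θ = 124.62° = 2.175029 rad:
Destination latitude: φ₂ = arcsin( sin φ₁ cos δ + cos φ₁ sin δ cos θ ) = arcsin(0.381444) = 22.4232°.
Then Δλ = atan2(0.003852, 0.853471) = 0.004513 rad, from sin θ sin δ cos φ₁ over cos δ − sin φ₁ sin φ₂.
λ₂ = -18.1371° + 0.2586° = -17.8785°.

latitude 22.4232°, longitude -17.8785°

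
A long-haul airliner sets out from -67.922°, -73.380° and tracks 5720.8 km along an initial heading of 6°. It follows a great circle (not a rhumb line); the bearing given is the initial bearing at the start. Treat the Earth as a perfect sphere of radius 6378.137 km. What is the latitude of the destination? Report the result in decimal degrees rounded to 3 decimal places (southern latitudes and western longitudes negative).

Central angle δ = d/R = 0.896939 rad.
Converting: φ₁ = -1.185463 rad, θ = 0.104720 rad.
Applying the spherical law of cosines for sides, sin φ₂ = sin φ₁ cos δ + cos φ₁ sin δ cos θ = -0.286146, so φ₂ = -16.627°.
For the longitude increment, Δλ = atan2( sin θ sin δ cos φ₁, cos δ − sin φ₁ sin φ₂ ) = atan2(0.030701, 0.358841) = 4.890°.
λ₂ = λ₁ + Δλ = -68.490°.

latitude -16.627°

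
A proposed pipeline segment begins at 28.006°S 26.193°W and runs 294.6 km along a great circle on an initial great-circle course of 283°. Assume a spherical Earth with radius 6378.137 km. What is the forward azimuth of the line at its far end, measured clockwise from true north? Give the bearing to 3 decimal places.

final bearing 284.350°

The arc subtends δ = 294.6/6378.137 = 0.046189 rad at the centre.
Converting: φ₁ = -0.488797 rad, θ = 4.939282 rad.
sin φ₂ = sin φ₁ cos δ + cos φ₁ sin δ cos θ = (-0.469564)(0.998933) + (0.882898)(0.046173)(0.224951) = -0.459893
φ₂ = asin(-0.459893) = -0.477875 rad = -27.380°.
Δλ = atan2( sin θ sin δ cos φ₁ , cos δ − sin φ₁ sin φ₂ ) = atan2(-0.039721, 0.782984) = -0.050687 rad = -2.904°.
λ₂ = λ₁ + Δλ = -29.097°.
The forward bearing on arrival equals the back-azimuth from the destination plus 180°.
Back-azimuth from P₂ (-27.380°, -29.097°) to P₁ (-28.006°, -26.193°), with Δλ' = λ₁ − λ₂ = 2.904°: atan2( sin Δλ' cos φ₁ , cos φ₂ sin φ₁ − sin φ₂ cos φ₁ cos Δλ' ) = 104.350°.
Final bearing = (104.350° + 180°) mod 360° = 284.350°.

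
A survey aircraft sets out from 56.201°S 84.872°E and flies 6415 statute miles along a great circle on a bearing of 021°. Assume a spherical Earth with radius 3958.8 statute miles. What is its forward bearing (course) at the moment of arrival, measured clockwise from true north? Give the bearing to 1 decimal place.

final bearing 13.9°

δ = 6415/3958.8 = 1.620441 rad (92.8444°).
Converting: φ₁ = -0.980892 rad, θ = 0.366519 rad.
Destination latitude: φ₂ = arcsin( sin φ₁ cos δ + cos φ₁ sin δ cos θ ) = arcsin(0.559930) = 34.051°.
Δλ = atan2( sin θ sin δ cos φ₁ , cos δ − sin φ₁ sin φ₂ ) = atan2(0.199108, 0.415675) = 0.446706 rad = 25.594°.
λ₂ = 84.872° + 25.594° = 110.466°.
The forward bearing on arrival equals the back-azimuth from the destination plus 180°.
Back-azimuth from P₂ (34.1°, 110.5°) to P₁ (-56.2°, 84.9°), with Δλ' = λ₁ − λ₂ = -25.6°: atan2( sin Δλ' cos φ₁ , cos φ₂ sin φ₁ − sin φ₂ cos φ₁ cos Δλ' ) = 193.9°.
Final bearing = (193.9° + 180°) mod 360° = 13.9°.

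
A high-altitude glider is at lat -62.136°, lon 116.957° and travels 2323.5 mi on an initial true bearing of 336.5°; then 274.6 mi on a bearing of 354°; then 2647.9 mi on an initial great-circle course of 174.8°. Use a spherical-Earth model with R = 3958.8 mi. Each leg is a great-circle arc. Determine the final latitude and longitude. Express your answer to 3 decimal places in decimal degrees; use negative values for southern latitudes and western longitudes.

Apply the spherical direct solution leg by leg, carrying full precision between legs.
Leg 1: from (-62.136°, 116.957°), δ = 2323.5/3958.8 = 0.586920 rad, θ = 336.5° → φ = -29.917°, λ = 102.197°.
Leg 2: from (-29.917°, 102.197°), δ = 274.6/3958.8 = 0.069364 rad, θ = 354° → φ = -25.964°, λ = 101.735°.
Leg 3: from (-25.964°, 101.735°), δ = 2647.9/3958.8 = 0.668864 rad, θ = 174.8° → φ = -63.986°, λ = 109.097°.

latitude -63.986°, longitude 109.097°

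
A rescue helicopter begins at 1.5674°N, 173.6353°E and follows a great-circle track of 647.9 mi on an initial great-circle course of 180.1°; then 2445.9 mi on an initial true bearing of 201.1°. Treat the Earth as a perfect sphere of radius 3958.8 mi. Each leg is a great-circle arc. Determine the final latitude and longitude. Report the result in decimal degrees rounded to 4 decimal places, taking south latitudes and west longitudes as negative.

latitude -40.2547°, longitude 157.7612°

Apply the spherical direct solution leg by leg, carrying full precision between legs.
Leg 1: from (1.5674°, 173.6353°), δ = 647.9/3958.8 = 0.163661 rad, θ = 180.1° → φ = -7.8097°, λ = 173.6189°.
Leg 2: from (-7.8097°, 173.6189°), δ = 2445.9/3958.8 = 0.617839 rad, θ = 201.1° → φ = -40.2547°, λ = 157.7612°.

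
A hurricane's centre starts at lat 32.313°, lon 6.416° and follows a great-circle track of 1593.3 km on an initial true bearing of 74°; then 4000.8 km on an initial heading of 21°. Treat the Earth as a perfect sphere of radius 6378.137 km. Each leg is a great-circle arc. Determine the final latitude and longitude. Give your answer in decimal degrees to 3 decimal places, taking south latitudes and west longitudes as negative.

Apply the spherical direct solution leg by leg, carrying full precision between legs.
Leg 1: from (32.313°, 6.416°), δ = 1593.3/6378.137 = 0.249806 rad, θ = 74° → φ = 35.138°, λ = 23.310°.
Leg 2: from (35.138°, 23.310°), δ = 4000.8/6378.137 = 0.627268 rad, θ = 21° → φ = 66.075°, λ = 54.552°.

latitude 66.075°, longitude 54.552°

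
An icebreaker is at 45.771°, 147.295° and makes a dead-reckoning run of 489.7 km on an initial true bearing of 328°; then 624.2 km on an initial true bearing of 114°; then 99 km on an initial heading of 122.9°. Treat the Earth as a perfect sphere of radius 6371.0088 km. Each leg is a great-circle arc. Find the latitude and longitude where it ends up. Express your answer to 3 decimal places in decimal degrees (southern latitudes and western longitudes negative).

latitude 46.428°, longitude 152.308°

Apply the spherical direct solution leg by leg, carrying full precision between legs.
Leg 1: from (45.771°, 147.295°), δ = 489.7/6371.0088 = 0.076864 rad, θ = 328° → φ = 49.452°, λ = 143.706°.
Leg 2: from (49.452°, 143.706°), δ = 624.2/6371.0088 = 0.097975 rad, θ = 114° → φ = 46.916°, λ = 151.223°.
Leg 3: from (46.916°, 151.223°), δ = 99/6371.0088 = 0.015539 rad, θ = 122.9° → φ = 46.428°, λ = 152.308°.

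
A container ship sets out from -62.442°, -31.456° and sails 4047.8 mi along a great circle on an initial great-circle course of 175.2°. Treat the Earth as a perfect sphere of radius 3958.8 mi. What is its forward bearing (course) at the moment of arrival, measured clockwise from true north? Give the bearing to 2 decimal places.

final bearing 4.29°

δ = 4047.8/3958.8 = 1.022482 rad (58.5839°).
Start latitude φ₁ = -1.089818 rad; initial bearing θ = 3.057817 rad.
Applying the spherical law of cosines for sides, sin φ₂ = sin φ₁ cos δ + cos φ₁ sin δ cos θ = -0.855550, so φ₂ = -58.821°.
For the longitude increment, Δλ = atan2( sin θ sin δ cos φ₁, cos δ − sin φ₁ sin φ₂ ) = atan2(0.033038, -0.237232) = 172.072°.
Hence λ₂ = -31.456° + 172.072° = 140.616°.
The forward bearing on arrival equals the back-azimuth from the destination plus 180°.
Back-azimuth from P₂ (-58.82°, 140.62°) to P₁ (-62.44°, -31.46°), with Δλ' = λ₁ − λ₂ = -172.07°: atan2( sin Δλ' cos φ₁ , cos φ₂ sin φ₁ − sin φ₂ cos φ₁ cos Δλ' ) = 184.29°.
Final bearing = (184.29° + 180°) mod 360° = 4.29°.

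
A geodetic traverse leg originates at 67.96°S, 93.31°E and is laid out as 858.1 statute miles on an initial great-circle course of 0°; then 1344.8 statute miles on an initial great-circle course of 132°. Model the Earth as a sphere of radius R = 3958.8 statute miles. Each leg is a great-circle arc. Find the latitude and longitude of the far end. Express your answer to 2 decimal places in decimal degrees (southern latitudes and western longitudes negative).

Apply the spherical direct solution leg by leg, carrying full precision between legs.
Leg 1: from (-67.96°, 93.31°), δ = 858.1/3958.8 = 0.216758 rad, θ = 0° → φ = -55.54°, λ = 93.31°.
Leg 2: from (-55.54°, 93.31°), δ = 1344.8/3958.8 = 0.339699 rad, θ = 132° → φ = -64.63°, λ = 128.62°.

latitude -64.63°, longitude 128.62°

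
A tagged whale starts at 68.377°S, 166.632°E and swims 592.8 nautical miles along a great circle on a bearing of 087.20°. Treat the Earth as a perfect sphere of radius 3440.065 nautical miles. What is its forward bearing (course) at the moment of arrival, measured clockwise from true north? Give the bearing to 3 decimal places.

final bearing 64.299°

The arc subtends δ = 592.8/3440.065 = 0.172322 rad at the centre.
Converting: φ₁ = -1.193404 rad, θ = 1.521927 rad.
sin φ₂ = sin φ₁ cos δ + cos φ₁ sin δ cos θ = (-0.929629)(0.985189) + (0.368498)(0.171471)(0.048850) = -0.912773
φ₂ = asin(-0.912773) = -1.150023 rad = -65.891°.
Δλ = atan2( sin θ sin δ cos φ₁ , cos δ − sin φ₁ sin φ₂ ) = atan2(0.063111, 0.136649) = 0.432664 rad = 24.790°.
λ₂ = 166.632° + 24.790° = 191.422°, normalized to (−180°, 180°] → -168.578°.
The forward bearing on arrival equals the back-azimuth from the destination plus 180°.
Back-azimuth from P₂ (-65.891°, -168.578°) to P₁ (-68.377°, 166.632°), with Δλ' = λ₁ − λ₂ = 335.210°: atan2( sin Δλ' cos φ₁ , cos φ₂ sin φ₁ − sin φ₂ cos φ₁ cos Δλ' ) = 244.299°.
Final bearing = (244.299° + 180°) mod 360° = 64.299°.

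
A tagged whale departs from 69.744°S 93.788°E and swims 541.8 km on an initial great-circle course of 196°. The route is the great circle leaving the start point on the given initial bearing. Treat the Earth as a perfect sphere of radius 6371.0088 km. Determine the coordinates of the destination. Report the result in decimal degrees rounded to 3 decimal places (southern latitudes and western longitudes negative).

The arc subtends δ = 541.8/6371.0088 = 0.085041 rad at the centre.
Start latitude φ₁ = -1.217262 rad; initial bearing θ = 3.420845 rad.
sin φ₂ = sin φ₁ cos δ + cos φ₁ sin δ cos θ = (-0.938155)(0.996386) + (0.346215)(0.084939)(-0.961262) = -0.963033
φ₂ = asin(-0.963033) = -1.298043 rad = -74.372°.
Δλ = atan2( sin θ sin δ cos φ₁ , cos δ − sin φ₁ sin φ₂ ) = atan2(-0.008106, 0.092912) = -0.087020 rad = -4.986°.
Hence λ₂ = 93.788° + -4.986° = 88.802°.

latitude -74.372°, longitude 88.802°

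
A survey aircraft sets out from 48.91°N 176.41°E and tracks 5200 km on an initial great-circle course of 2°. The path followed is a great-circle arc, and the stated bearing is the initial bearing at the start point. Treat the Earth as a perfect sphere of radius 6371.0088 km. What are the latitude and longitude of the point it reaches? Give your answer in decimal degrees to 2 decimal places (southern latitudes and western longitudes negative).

The arc subtends δ = 5200/6371.0088 = 0.816197 rad at the centre.
Converting: φ₁ = 0.853641 rad, θ = 0.034907 rad.
Applying the spherical law of cosines for sides, sin φ₂ = sin φ₁ cos δ + cos φ₁ sin δ cos θ = 0.994808, so φ₂ = 84.16°.
Then Δλ = atan2(0.016711, -0.064768) = 2.889087 rad, from sin θ sin δ cos φ₁ over cos δ − sin φ₁ sin φ₂.
λ₂ = 176.41° + 165.53° = 341.94°, normalized to (−180°, 180°] → -18.06°.

latitude 84.16°, longitude -18.06°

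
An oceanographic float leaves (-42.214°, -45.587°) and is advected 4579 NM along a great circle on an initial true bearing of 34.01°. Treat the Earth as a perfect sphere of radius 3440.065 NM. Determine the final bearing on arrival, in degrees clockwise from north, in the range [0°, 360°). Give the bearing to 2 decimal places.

final bearing 27.42°

The arc subtends δ = 4579/3440.065 = 1.331079 rad at the centre.
With φ₁ = -42.214° = -0.736773 rad and θ = 34.01° = 0.593586 rad:
Destination latitude: φ₂ = arcsin( sin φ₁ cos δ + cos φ₁ sin δ cos θ ) = arcsin(0.436863) = 25.904°.
Δλ = atan2( sin θ sin δ cos φ₁ , cos δ − sin φ₁ sin φ₂ ) = atan2(0.402422, 0.530956) = 0.648550 rad = 37.159°.
λ₂ = λ₁ + Δλ = -8.428°.
The forward bearing on arrival equals the back-azimuth from the destination plus 180°.
Back-azimuth from P₂ (25.90°, -8.43°) to P₁ (-42.21°, -45.59°), with Δλ' = λ₁ − λ₂ = -37.16°: atan2( sin Δλ' cos φ₁ , cos φ₂ sin φ₁ − sin φ₂ cos φ₁ cos Δλ' ) = 207.42°.
Final bearing = (207.42° + 180°) mod 360° = 27.42°.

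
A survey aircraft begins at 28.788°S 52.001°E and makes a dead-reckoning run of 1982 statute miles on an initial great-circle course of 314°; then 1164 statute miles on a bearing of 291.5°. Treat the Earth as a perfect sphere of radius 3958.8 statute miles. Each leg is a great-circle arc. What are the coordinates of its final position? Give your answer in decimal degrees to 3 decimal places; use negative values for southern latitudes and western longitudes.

latitude -1.108°, longitude 15.975°

Apply the spherical direct solution leg by leg, carrying full precision between legs.
Leg 1: from (-28.788°, 52.001°), δ = 1982/3958.8 = 0.500657 rad, θ = 314° → φ = -7.483°, λ = 31.621°.
Leg 2: from (-7.483°, 31.621°), δ = 1164/3958.8 = 0.294028 rad, θ = 291.5° → φ = -1.108°, λ = 15.975°.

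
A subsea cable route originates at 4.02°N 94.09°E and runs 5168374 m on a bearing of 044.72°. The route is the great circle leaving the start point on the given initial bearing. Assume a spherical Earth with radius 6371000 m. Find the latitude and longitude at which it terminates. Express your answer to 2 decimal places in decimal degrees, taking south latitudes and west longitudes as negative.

Angular distance δ = d/R = 5168374 / 6371000 = 0.811234 rad.
Start latitude φ₁ = 0.070162 rad; initial bearing θ = 0.780511 rad.
Destination latitude: φ₂ = arcsin( sin φ₁ cos δ + cos φ₁ sin δ cos θ ) = arcsin(0.562256) = 34.21°.
For the longitude increment, Δλ = atan2( sin θ sin δ cos φ₁, cos δ − sin φ₁ sin φ₂ ) = atan2(0.508983, 0.649187) = 38.10°.
λ₂ = 94.09° + 38.10° = 132.19°.

latitude 34.21°, longitude 132.19°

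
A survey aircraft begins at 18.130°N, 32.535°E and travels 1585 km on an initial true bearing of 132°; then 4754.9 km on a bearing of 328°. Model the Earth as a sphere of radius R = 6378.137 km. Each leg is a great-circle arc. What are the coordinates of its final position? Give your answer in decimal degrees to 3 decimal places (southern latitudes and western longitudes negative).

Apply the spherical direct solution leg by leg, carrying full precision between legs.
Leg 1: from (18.130°, 32.535°), δ = 1585/6378.137 = 0.248505 rad, θ = 132° → φ = 8.349°, λ = 43.181°.
Leg 2: from (8.349°, 43.181°), δ = 4754.9/6378.137 = 0.745500 rad, θ = 328° → φ = 42.521°, λ = 13.990°.

latitude 42.521°, longitude 13.990°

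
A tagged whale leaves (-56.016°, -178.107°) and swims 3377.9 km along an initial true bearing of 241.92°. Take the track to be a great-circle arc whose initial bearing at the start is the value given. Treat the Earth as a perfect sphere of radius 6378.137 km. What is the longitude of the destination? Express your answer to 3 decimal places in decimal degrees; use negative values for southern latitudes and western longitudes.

longitude 124.507°

Central angle δ = d/R = 0.529606 rad.
With φ₁ = -56.016° = -0.977664 rad and θ = 241.92° = 4.222301 rad:
Destination latitude: φ₂ = arcsin( sin φ₁ cos δ + cos φ₁ sin δ cos θ ) = arcsin(-0.848518) = -58.051°.
Δλ = atan2( sin θ sin δ cos φ₁ , cos δ − sin φ₁ sin φ₂ ) = atan2(-0.249145, 0.159420) = -1.001575 rad = -57.386°.
λ₂ = -178.107° + -57.386° = -235.493°, normalized to (−180°, 180°] → 124.507°.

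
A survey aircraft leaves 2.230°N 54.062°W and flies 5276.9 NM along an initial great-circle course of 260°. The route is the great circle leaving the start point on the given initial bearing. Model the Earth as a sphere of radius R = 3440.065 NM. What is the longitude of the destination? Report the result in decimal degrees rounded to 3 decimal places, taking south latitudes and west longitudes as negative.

Angular distance δ = d/R = 5276.9 / 3440.065 = 1.533954 rad.
Start latitude φ₁ = 0.038921 rad; initial bearing θ = 4.537856 rad.
Applying the spherical law of cosines for sides, sin φ₂ = sin φ₁ cos δ + cos φ₁ sin δ cos θ = -0.171966, so φ₂ = -9.902°.
Then Δλ = atan2(-0.983394, 0.043526) = -1.526564 rad, from sin θ sin δ cos φ₁ over cos δ − sin φ₁ sin φ₂.
λ₂ = λ₁ + Δλ = -141.528°.

longitude -141.528°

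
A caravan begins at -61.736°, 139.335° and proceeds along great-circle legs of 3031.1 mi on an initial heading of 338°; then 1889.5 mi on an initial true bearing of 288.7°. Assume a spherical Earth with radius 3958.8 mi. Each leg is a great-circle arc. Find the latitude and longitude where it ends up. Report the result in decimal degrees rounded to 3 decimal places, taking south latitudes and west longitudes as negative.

latitude -8.902°, longitude 97.237°

Apply the spherical direct solution leg by leg, carrying full precision between legs.
Leg 1: from (-61.736°, 139.335°), δ = 3031.1/3958.8 = 0.765661 rad, θ = 338° → φ = -19.311°, λ = 123.368°.
Leg 2: from (-19.311°, 123.368°), δ = 1889.5/3958.8 = 0.477291 rad, θ = 288.7° → φ = -8.902°, λ = 97.237°.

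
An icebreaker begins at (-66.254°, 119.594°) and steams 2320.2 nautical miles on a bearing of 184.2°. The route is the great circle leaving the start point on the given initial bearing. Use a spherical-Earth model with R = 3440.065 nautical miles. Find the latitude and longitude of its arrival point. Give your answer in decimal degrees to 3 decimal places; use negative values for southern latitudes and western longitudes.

latitude -74.952°, longitude -50.260°

Central angle δ = d/R = 0.674464 rad.
Converting: φ₁ = -1.156350 rad, θ = 3.214896 rad.
sin φ₂ = sin φ₁ cos δ + cos φ₁ sin δ cos θ = (-0.915340)(0.781042) + (0.402683)(0.624479)(-0.997314) = -0.965710
φ₂ = asin(-0.965710) = -1.308164 rad = -74.952°.
Δλ = atan2( sin θ sin δ cos φ₁ , cos δ − sin φ₁ sin φ₂ ) = atan2(-0.018417, -0.102911) = -2.964507 rad = -169.854°.
λ₂ = 119.594° + -169.854° = -50.260°.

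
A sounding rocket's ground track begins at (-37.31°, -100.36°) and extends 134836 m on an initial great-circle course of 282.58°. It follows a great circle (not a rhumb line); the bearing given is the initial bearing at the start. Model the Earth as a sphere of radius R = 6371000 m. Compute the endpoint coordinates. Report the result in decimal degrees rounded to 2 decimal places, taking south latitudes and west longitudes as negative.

latitude -37.04°, longitude -101.84°

δ = 134836/6371000 = 0.021164 rad (1.2126°).
Converting: φ₁ = -0.651182 rad, θ = 4.931951 rad.
Applying the spherical law of cosines for sides, sin φ₂ = sin φ₁ cos δ + cos φ₁ sin δ cos θ = -0.602325, so φ₂ = -37.04°.
For the longitude increment, Δλ = atan2( sin θ sin δ cos φ₁, cos δ − sin φ₁ sin φ₂ ) = atan2(-0.016428, 0.634690) = -1.48°.
λ₂ = -100.36° + -1.48° = -101.84°.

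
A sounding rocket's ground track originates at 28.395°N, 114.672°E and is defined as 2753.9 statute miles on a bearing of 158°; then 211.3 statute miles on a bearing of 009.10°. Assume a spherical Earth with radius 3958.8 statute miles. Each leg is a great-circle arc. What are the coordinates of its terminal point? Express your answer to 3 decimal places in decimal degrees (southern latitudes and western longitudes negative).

latitude -6.052°, longitude 129.229°

Apply the spherical direct solution leg by leg, carrying full precision between legs.
Leg 1: from (28.395°, 114.672°), δ = 2753.9/3958.8 = 0.695640 rad, θ = 158° → φ = -9.072°, λ = 128.743°.
Leg 2: from (-9.072°, 128.743°), δ = 211.3/3958.8 = 0.053375 rad, θ = 9.1° → φ = -6.052°, λ = 129.229°.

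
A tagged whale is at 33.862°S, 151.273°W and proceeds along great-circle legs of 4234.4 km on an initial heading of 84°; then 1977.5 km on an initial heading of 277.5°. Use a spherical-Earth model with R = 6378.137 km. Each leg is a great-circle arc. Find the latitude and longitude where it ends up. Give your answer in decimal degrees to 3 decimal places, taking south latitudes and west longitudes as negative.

latitude -19.283°, longitude -128.351°

Apply the spherical direct solution leg by leg, carrying full precision between legs.
Leg 1: from (-33.862°, -151.273°), δ = 4234.4/6378.137 = 0.663893 rad, θ = 84° → φ = -22.666°, λ = -109.659°.
Leg 2: from (-22.666°, -109.659°), δ = 1977.5/6378.137 = 0.310044 rad, θ = 277.5° → φ = -19.283°, λ = -128.351°.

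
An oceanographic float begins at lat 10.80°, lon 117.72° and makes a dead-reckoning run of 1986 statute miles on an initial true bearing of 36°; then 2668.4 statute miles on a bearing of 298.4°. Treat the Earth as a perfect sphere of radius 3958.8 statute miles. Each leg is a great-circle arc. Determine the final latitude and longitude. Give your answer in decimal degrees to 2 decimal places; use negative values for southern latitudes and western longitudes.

latitude 42.50°, longitude 89.32°

Apply the spherical direct solution leg by leg, carrying full precision between legs.
Leg 1: from (10.80°, 117.72°), δ = 1986/3958.8 = 0.501667 rad, θ = 36° → φ = 33.12°, λ = 137.44°.
Leg 2: from (33.12°, 137.44°), δ = 2668.4/3958.8 = 0.674043 rad, θ = 298.4° → φ = 42.50°, λ = 89.32°.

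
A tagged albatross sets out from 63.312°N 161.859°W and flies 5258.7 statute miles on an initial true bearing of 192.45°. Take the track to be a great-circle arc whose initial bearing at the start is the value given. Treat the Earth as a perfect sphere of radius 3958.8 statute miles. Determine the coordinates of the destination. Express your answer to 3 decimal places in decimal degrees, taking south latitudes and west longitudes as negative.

latitude -12.196°, longitude -174.223°

Central angle δ = d/R = 1.328357 rad.
With φ₁ = 63.312° = 1.105003 rad and θ = 192.45° = 3.358886 rad:
Applying the spherical law of cosines for sides, sin φ₂ = sin φ₁ cos δ + cos φ₁ sin δ cos θ = -0.211249, so φ₂ = -12.196°.
Δλ = atan2( sin θ sin δ cos φ₁ , cos δ − sin φ₁ sin φ₂ ) = atan2(-0.093996, 0.428815) = -0.215786 rad = -12.364°.
Hence λ₂ = -161.859° + -12.364° = -174.223°.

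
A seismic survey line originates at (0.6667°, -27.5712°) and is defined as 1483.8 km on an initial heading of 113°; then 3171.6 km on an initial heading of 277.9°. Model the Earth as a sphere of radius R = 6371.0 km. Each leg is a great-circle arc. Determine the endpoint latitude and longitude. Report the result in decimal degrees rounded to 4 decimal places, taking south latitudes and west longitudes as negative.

Apply the spherical direct solution leg by leg, carrying full precision between legs.
Leg 1: from (0.6667°, -27.5712°), δ = 1483.8/6371 = 0.232899 rad, θ = 113° → φ = -4.5226°, λ = -15.2662°.
Leg 2: from (-4.5226°, -15.2662°), δ = 3171.6/6371 = 0.497818 rad, θ = 277.9° → φ = -0.2209°, λ = -43.4942°.

latitude -0.2209°, longitude -43.4942°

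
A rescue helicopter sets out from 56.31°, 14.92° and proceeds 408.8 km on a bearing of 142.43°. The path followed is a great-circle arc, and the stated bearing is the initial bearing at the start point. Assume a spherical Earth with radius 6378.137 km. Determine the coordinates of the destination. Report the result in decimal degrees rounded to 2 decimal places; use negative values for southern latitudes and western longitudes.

Central angle δ = d/R = 0.064094 rad.
Converting: φ₁ = 0.982795 rad, θ = 2.485872 rad.
Applying the spherical law of cosines for sides, sin φ₂ = sin φ₁ cos δ + cos φ₁ sin δ cos θ = 0.802182, so φ₂ = 53.34°.
For the longitude increment, Δλ = atan2( sin θ sin δ cos φ₁, cos δ − sin φ₁ sin φ₂ ) = atan2(0.021663, 0.330490) = 3.75°.
λ₂ = 14.92° + 3.75° = 18.67°.

latitude 53.34°, longitude 18.67°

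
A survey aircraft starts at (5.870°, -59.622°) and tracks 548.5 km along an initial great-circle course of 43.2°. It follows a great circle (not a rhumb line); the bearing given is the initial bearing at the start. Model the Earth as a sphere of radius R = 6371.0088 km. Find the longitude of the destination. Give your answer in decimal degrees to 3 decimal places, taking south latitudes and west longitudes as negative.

longitude -56.201°

δ = 548.5/6371.0088 = 0.086093 rad (4.9328°).
Converting: φ₁ = 0.102451 rad, θ = 0.753982 rad.
Destination latitude: φ₂ = arcsin( sin φ₁ cos δ + cos φ₁ sin δ cos θ ) = arcsin(0.164246) = 9.453°.
Δλ = atan2( sin θ sin δ cos φ₁ , cos δ − sin φ₁ sin φ₂ ) = atan2(0.058553, 0.979499) = 0.059708 rad = 3.421°.
λ₂ = λ₁ + Δλ = -56.201°.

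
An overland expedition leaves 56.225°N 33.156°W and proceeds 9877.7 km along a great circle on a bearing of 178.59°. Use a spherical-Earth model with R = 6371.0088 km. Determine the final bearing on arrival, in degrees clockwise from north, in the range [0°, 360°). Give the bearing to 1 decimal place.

final bearing 179.1°

The arc subtends δ = 9877.7/6371.0088 = 1.550414 rad at the centre.
Converting: φ₁ = 0.981311 rad, θ = 3.116984 rad.
Destination latitude: φ₂ = arcsin( sin φ₁ cos δ + cos φ₁ sin δ cos θ ) = arcsin(-0.538708) = -32.596°.
Then Δλ = atan2(0.013677, 0.468170) = 0.029205 rad, from sin θ sin δ cos φ₁ over cos δ − sin φ₁ sin φ₂.
λ₂ = -33.156° + 1.673° = -31.483°.
The forward bearing on arrival equals the back-azimuth from the destination plus 180°.
Back-azimuth from P₂ (-32.6°, -31.5°) to P₁ (56.2°, -33.2°), with Δλ' = λ₁ − λ₂ = -1.7°: atan2( sin Δλ' cos φ₁ , cos φ₂ sin φ₁ − sin φ₂ cos φ₁ cos Δλ' ) = 359.1°.
Final bearing = (359.1° + 180°) mod 360° = 179.1°.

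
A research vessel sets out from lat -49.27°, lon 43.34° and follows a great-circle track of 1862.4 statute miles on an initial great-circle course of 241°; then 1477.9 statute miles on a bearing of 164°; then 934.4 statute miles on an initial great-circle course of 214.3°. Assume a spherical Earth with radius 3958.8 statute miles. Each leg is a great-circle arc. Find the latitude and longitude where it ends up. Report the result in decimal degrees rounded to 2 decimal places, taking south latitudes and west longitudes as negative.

latitude -81.32°, longitude -39.09°

Apply the spherical direct solution leg by leg, carrying full precision between legs.
Leg 1: from (-49.27°, 43.34°), δ = 1862.4/3958.8 = 0.470446 rad, θ = 241° → φ = -54.97°, λ = -0.34°.
Leg 2: from (-54.97°, -0.34°), δ = 1477.9/3958.8 = 0.373320 rad, θ = 164° → φ = -74.51°, λ = 21.77°.
Leg 3: from (-74.51°, 21.77°), δ = 934.4/3958.8 = 0.236031 rad, θ = 214.3° → φ = -81.32°, λ = -39.09°.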